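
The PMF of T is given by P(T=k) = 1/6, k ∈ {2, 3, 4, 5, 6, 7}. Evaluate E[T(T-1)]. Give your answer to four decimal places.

E[T(T-1)] = Σ t(t-1)·P(T=t)
 = 2·1/6 + 6·1/6 + 12·1/6 + 20·1/6 + 30·1/6 + 42·1/6
 = 1/3 + 1 + 2 + 10/3 + 5 + 7
 = 56/3

18.6667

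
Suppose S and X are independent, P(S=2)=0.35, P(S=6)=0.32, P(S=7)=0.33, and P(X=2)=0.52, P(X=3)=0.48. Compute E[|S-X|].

E[|S-X|] = Σ_s Σ_x |s-x| · P(S=s)P(X=x)
 = 0·0.182 + 1·0.168 + 4·0.1664 + 3·0.1536 + 5·0.1716 + 4·0.1584
 = 0 + 0.168 + 0.6656 + 0.4608 + 0.858 + 0.6336
 = 2.786

2.786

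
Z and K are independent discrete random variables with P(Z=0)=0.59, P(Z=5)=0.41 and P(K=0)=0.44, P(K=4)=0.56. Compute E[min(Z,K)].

0.9184

E[min(Z,K)] = Σ_z Σ_k min(z,k) · P(Z=z)P(K=k)
 = 0·0.2596 + 0·0.3304 + 0·0.1804 + 4·0.2296
 = 0 + 0 + 0 + 0.9184
 = 0.9184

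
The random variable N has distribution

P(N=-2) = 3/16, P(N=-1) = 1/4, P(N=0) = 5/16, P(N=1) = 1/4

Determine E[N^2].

1.25

E[N^2] = Σ n^2·P(N=n)
 = 4·3/16 + 1·1/4 + 0·5/16 + 1·1/4
 = 3/4 + 1/4 + 0 + 1/4
 = 5/4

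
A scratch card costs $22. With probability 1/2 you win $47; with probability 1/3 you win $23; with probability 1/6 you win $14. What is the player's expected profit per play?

11.5

E[payout] = 47·1/2 + 23·1/3 + 14·1/6
 = 47/2 + 23/3 + 7/3
 = 67/2
Net = 67/2 - 22 = 23/2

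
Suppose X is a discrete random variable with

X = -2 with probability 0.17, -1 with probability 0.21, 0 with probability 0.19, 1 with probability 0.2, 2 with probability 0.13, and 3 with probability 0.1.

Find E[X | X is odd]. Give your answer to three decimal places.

P(X is odd) = 0.21 + 0.2 + 0.1 = 0.51.
E[X | X is odd] = [(-1)·0.21 + 1·0.2 + 3·0.1] / 0.51
 = 0.29 / 0.51
 = 29/51

0.569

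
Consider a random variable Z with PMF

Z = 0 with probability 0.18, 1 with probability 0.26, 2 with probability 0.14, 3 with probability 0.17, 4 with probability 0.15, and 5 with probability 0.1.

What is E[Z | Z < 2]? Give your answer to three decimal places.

P(Z < 2) = 0.18 + 0.26 = 0.44.
E[Z | Z < 2] = [0·0.18 + 1·0.26] / 0.44
 = 0.26 / 0.44
 = 13/22

0.591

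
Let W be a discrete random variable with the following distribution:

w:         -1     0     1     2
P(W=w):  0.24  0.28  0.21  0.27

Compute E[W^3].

2.13

E[W^3] = Σ w^3·P(W=w)
 = (-1)·0.24 + 0·0.28 + 1·0.21 + 8·0.27
 = (-0.24) + 0 + 0.21 + 2.16
 = 2.13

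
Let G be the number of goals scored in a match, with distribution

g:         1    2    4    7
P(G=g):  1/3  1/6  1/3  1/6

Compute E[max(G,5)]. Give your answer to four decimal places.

5.3333

E[max(G,5)] = Σ max(g,5)·P(G=g)
 = 5·1/3 + 5·1/6 + 5·1/3 + 7·1/6
 = 5/3 + 5/6 + 5/3 + 7/6
 = 16/3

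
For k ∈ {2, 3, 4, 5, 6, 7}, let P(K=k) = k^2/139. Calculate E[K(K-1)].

28

E[K(K-1)] = Σ k(k-1)·P(K=k)
 = 2·4/139 + 6·9/139 + 12·16/139 + 20·25/139 + 30·36/139 + 42·49/139
 = 8/139 + 54/139 + 192/139 + 500/139 + 1080/139 + 2058/139
 = 28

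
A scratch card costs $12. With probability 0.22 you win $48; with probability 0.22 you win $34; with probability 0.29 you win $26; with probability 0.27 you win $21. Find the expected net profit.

19.25

E[payout] = 48·0.22 + 34·0.22 + 26·0.29 + 21·0.27
 = 10.56 + 7.48 + 7.54 + 5.67
 = 31.25
Net = 31.25 - 12 = 19.25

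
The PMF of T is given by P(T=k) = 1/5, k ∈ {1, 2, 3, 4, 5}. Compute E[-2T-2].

-8

E[-2T-2] = Σ (-2t-2)·P(T=t)
 = (-4)·1/5 + (-6)·1/5 + (-8)·1/5 + (-10)·1/5 + (-12)·1/5
 = (-4/5) + (-6/5) + (-8/5) + (-2) + (-12/5)
 = -8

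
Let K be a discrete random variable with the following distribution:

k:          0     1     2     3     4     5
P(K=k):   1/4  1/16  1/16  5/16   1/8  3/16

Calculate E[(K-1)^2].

5.6875

E[(K-1)^2] = Σ (k-1)^2·P(K=k)
 = 1·1/4 + 0·1/16 + 1·1/16 + 4·5/16 + 9·1/8 + 16·3/16
 = 1/4 + 0 + 1/16 + 5/4 + 9/8 + 3
 = 91/16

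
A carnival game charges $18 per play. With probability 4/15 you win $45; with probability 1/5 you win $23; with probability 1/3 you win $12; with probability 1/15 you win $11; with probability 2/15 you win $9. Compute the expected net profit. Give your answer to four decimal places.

4.5333

E[payout] = 45·4/15 + 23·1/5 + 12·1/3 + 11·1/15 + 9·2/15
 = 12 + 23/5 + 4 + 11/15 + 6/5
 = 338/15
Net = 338/15 - 18 = 68/15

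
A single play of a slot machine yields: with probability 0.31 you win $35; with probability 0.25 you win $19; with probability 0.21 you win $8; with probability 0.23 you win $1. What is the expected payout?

17.51

E[payout] = 35·0.31 + 19·0.25 + 8·0.21 + 1·0.23
 = 10.85 + 4.75 + 1.68 + 0.23
 = 17.51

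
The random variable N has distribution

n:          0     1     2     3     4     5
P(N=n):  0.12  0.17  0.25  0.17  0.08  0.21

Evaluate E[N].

E[N] = Σ n·P(N=n)
 = 0·0.12 + 1·0.17 + 2·0.25 + 3·0.17 + 4·0.08 + 5·0.21
 = 0 + 0.17 + 0.5 + 0.51 + 0.32 + 1.05
 = 2.55

2.55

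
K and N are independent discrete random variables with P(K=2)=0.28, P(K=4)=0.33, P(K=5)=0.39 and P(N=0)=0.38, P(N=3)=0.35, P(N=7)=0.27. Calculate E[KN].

E[KN] = Σ_k Σ_n kn · P(K=k)P(N=n)
 = 0·0.1064 + 6·0.098 + 14·0.0756 + 0·0.1254 + 12·0.1155 + 28·0.0891 + 0·0.1482 + 15·0.1365 + 35·0.1053
 = 0 + 0.588 + 1.0584 + 0 + 1.386 + 2.4948 + 0 + 2.0475 + 3.6855
 = 11.2602

11.2602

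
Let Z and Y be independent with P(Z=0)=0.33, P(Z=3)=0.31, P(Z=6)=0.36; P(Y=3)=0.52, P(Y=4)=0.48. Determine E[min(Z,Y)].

2.1828

E[min(Z,Y)] = Σ_z Σ_y min(z,y) · P(Z=z)P(Y=y)
 = 0·0.1716 + 0·0.1584 + 3·0.1612 + 3·0.1488 + 3·0.1872 + 4·0.1728
 = 0 + 0 + 0.4836 + 0.4464 + 0.5616 + 0.6912
 = 2.1828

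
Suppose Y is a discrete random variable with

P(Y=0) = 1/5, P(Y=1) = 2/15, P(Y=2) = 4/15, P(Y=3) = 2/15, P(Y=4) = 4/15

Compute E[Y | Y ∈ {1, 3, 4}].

P(Y ∈ {1, 3, 4}) = 2/15 + 2/15 + 4/15 = 8/15.
E[Y | Y ∈ {1, 3, 4}] = [1·2/15 + 3·2/15 + 4·4/15] / (8/15)
 = 8/5 / (8/15)
 = 3

3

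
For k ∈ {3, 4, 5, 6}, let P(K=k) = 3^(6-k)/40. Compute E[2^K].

E[2^K] = Σ 2^k·P(K=k)
 = 8·27/40 + 16·9/40 + 32·3/40 + 64·1/40
 = 27/5 + 18/5 + 12/5 + 8/5
 = 13

13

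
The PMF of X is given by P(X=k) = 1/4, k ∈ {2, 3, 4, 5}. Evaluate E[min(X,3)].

E[min(X,3)] = Σ min(x,3)·P(X=x)
 = 2·1/4 + 3·1/4 + 3·1/4 + 3·1/4
 = 1/2 + 3/4 + 3/4 + 3/4
 = 11/4

2.75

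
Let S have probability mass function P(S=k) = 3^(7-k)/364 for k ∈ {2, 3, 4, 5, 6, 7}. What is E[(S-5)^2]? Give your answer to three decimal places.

6.992

E[(S-5)^2] = Σ (s-5)^2·P(S=s)
 = 9·243/364 + 4·81/364 + 1·27/364 + 0·9/364 + 1·3/364 + 4·1/364
 = 2187/364 + 81/91 + 27/364 + 0 + 3/364 + 1/91
 = 2545/364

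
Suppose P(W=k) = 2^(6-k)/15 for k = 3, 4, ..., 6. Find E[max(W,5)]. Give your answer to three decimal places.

E[max(W,5)] = Σ max(w,5)·P(W=w)
 = 5·8/15 + 5·4/15 + 5·2/15 + 6·1/15
 = 8/3 + 4/3 + 2/3 + 2/5
 = 76/15

5.067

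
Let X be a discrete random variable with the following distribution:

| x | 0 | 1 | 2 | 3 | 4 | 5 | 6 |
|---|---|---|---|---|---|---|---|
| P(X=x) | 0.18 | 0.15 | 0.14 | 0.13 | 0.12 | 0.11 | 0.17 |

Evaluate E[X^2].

E[X^2] = Σ x^2·P(X=x)
 = 0·0.18 + 1·0.15 + 4·0.14 + 9·0.13 + 16·0.12 + 25·0.11 + 36·0.17
 = 0 + 0.15 + 0.56 + 1.17 + 1.92 + 2.75 + 6.12
 = 12.67

12.67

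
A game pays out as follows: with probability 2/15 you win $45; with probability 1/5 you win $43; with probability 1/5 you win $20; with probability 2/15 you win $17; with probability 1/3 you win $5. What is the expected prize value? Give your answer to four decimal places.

22.5333

E[payout] = 45·2/15 + 43·1/5 + 20·1/5 + 17·2/15 + 5·1/3
 = 6 + 43/5 + 4 + 34/15 + 5/3
 = 338/15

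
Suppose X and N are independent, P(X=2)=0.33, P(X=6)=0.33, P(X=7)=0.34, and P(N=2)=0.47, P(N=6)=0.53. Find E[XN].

20.6824

E[XN] = Σ_x Σ_n xn · P(X=x)P(N=n)
 = 4·0.1551 + 12·0.1749 + 12·0.1551 + 36·0.1749 + 14·0.1598 + 42·0.1802
 = 0.6204 + 2.0988 + 1.8612 + 6.2964 + 2.2372 + 7.5684
 = 20.6824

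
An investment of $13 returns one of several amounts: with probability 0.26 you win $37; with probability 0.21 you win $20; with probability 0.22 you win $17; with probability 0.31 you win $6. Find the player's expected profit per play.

E[payout] = 37·0.26 + 20·0.21 + 17·0.22 + 6·0.31
 = 9.62 + 4.2 + 3.74 + 1.86
 = 19.42
Net = 19.42 - 13 = 6.42

6.42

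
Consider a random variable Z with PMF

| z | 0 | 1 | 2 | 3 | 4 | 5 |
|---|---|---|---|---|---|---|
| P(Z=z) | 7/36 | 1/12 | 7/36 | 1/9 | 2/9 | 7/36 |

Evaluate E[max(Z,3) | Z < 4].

3

P(Z < 4) = 7/36 + 1/12 + 7/36 + 1/9 = 7/12.
E[max(Z,3) | Z < 4] = [3·7/36 + 3·1/12 + 3·7/36 + 3·1/9] / (7/12)
 = 7/4 / (7/12)
 = 3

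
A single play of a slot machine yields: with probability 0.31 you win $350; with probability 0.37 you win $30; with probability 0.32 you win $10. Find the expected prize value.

E[payout] = 350·0.31 + 30·0.37 + 10·0.32
 = 108.5 + 11.1 + 3.2
 = 122.8

122.8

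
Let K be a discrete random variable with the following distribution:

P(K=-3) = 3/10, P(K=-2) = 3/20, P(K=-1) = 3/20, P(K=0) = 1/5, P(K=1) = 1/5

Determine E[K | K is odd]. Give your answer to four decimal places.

P(K is odd) = 3/10 + 3/20 + 1/5 = 13/20.
E[K | K is odd] = [(-3)·3/10 + (-1)·3/20 + 1·1/5] / (13/20)
 = -17/20 / (13/20)
 = -17/13

-1.3077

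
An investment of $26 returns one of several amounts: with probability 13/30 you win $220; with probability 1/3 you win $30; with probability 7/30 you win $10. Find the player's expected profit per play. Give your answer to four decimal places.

E[payout] = 220·13/30 + 30·1/3 + 10·7/30
 = 286/3 + 10 + 7/3
 = 323/3
Net = 323/3 - 26 = 245/3

81.6667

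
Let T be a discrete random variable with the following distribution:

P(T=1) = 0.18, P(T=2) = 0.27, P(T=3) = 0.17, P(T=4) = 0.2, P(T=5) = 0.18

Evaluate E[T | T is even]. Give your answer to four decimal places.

2.8511

P(T is even) = 0.27 + 0.2 = 0.47.
E[T | T is even] = [2·0.27 + 4·0.2] / 0.47
 = 1.34 / 0.47
 = 134/47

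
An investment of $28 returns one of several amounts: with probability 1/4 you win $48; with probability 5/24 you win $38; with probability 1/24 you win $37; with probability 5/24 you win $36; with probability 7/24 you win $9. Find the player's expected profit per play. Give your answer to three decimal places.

E[payout] = 48·1/4 + 38·5/24 + 37·1/24 + 36·5/24 + 9·7/24
 = 12 + 95/12 + 37/24 + 15/2 + 21/8
 = 379/12
Net = 379/12 - 28 = 43/12

3.583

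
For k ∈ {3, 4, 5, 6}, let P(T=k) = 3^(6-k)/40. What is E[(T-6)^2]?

E[(T-6)^2] = Σ (t-6)^2·P(T=t)
 = 9·27/40 + 4·9/40 + 1·3/40 + 0·1/40
 = 243/40 + 9/10 + 3/40 + 0
 = 141/20

7.05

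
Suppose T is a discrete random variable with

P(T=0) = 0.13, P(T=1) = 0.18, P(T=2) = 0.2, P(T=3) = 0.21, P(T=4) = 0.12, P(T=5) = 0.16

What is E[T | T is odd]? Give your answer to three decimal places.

P(T is odd) = 0.18 + 0.21 + 0.16 = 0.55.
E[T | T is odd] = [1·0.18 + 3·0.21 + 5·0.16] / 0.55
 = 1.61 / 0.55
 = 161/55

2.927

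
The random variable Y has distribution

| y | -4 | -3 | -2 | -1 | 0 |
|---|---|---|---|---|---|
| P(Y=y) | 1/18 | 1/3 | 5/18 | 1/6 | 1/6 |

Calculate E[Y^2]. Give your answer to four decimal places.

E[Y^2] = Σ y^2·P(Y=y)
 = 16·1/18 + 9·1/3 + 4·5/18 + 1·1/6 + 0·1/6
 = 8/9 + 3 + 10/9 + 1/6 + 0
 = 31/6

5.1667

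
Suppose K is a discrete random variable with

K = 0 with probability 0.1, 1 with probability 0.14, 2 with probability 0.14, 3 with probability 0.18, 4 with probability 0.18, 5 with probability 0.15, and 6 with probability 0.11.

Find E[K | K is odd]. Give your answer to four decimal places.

3.0426

P(K is odd) = 0.14 + 0.18 + 0.15 = 0.47.
E[K | K is odd] = [1·0.14 + 3·0.18 + 5·0.15] / 0.47
 = 1.43 / 0.47
 = 143/47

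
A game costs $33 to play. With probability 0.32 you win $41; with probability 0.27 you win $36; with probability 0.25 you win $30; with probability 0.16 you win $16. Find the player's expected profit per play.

E[payout] = 41·0.32 + 36·0.27 + 30·0.25 + 16·0.16
 = 13.12 + 9.72 + 7.5 + 2.56
 = 32.9
Net = 32.9 - 33 = -0.1

-0.1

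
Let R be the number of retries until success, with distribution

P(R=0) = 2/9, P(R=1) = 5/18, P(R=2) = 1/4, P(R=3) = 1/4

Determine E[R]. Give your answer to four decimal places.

E[R] = Σ r·P(R=r)
 = 0·2/9 + 1·5/18 + 2·1/4 + 3·1/4
 = 0 + 5/18 + 1/2 + 3/4
 = 55/36

1.5278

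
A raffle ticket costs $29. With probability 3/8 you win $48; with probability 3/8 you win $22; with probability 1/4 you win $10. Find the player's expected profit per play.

-0.25

E[payout] = 48·3/8 + 22·3/8 + 10·1/4
 = 18 + 33/4 + 5/2
 = 115/4
Net = 115/4 - 29 = -1/4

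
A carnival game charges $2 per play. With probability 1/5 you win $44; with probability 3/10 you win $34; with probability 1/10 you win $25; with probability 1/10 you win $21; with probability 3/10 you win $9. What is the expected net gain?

24.3

E[payout] = 44·1/5 + 34·3/10 + 25·1/10 + 21·1/10 + 9·3/10
 = 44/5 + 51/5 + 5/2 + 21/10 + 27/10
 = 263/10
Net = 263/10 - 2 = 243/10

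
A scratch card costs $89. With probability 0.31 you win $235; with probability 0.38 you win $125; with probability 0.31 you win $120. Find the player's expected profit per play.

68.55

E[payout] = 235·0.31 + 125·0.38 + 120·0.31
 = 72.85 + 47.5 + 37.2
 = 157.55
Net = 157.55 - 89 = 68.55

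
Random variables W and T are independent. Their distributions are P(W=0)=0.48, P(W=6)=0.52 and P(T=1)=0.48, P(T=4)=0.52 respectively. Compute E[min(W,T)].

E[min(W,T)] = Σ_w Σ_t min(w,t) · P(W=w)P(T=t)
 = 0·0.2304 + 0·0.2496 + 1·0.2496 + 4·0.2704
 = 0 + 0 + 0.2496 + 1.0816
 = 1.3312

1.3312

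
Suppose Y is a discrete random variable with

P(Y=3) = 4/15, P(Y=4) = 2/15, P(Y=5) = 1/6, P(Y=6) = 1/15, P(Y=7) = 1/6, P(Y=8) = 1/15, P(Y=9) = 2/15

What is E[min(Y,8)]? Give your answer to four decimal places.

5.3333

E[min(Y,8)] = Σ min(y,8)·P(Y=y)
 = 3·4/15 + 4·2/15 + 5·1/6 + 6·1/15 + 7·1/6 + 8·1/15 + 8·2/15
 = 4/5 + 8/15 + 5/6 + 2/5 + 7/6 + 8/15 + 16/15
 = 16/3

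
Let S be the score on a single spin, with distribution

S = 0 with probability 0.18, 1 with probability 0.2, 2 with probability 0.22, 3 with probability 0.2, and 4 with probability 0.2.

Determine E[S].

2.04

E[S] = Σ s·P(S=s)
 = 0·0.18 + 1·0.2 + 2·0.22 + 3·0.2 + 4·0.2
 = 0 + 0.2 + 0.44 + 0.6 + 0.8
 = 2.04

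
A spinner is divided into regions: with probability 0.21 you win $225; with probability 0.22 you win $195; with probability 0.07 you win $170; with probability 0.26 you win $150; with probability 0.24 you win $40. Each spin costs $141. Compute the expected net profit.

9.65

E[payout] = 225·0.21 + 195·0.22 + 170·0.07 + 150·0.26 + 40·0.24
 = 47.25 + 42.9 + 11.9 + 39 + 9.6
 = 150.65
Net = 150.65 - 141 = 9.65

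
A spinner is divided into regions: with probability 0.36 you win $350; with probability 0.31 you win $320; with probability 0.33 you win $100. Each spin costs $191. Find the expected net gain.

E[payout] = 350·0.36 + 320·0.31 + 100·0.33
 = 126 + 99.2 + 33
 = 258.2
Net = 258.2 - 191 = 67.2

67.2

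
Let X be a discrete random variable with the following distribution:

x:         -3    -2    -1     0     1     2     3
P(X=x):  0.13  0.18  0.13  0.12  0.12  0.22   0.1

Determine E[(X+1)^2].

4.88

E[(X+1)^2] = Σ (x+1)^2·P(X=x)
 = 4·0.13 + 1·0.18 + 0·0.13 + 1·0.12 + 4·0.12 + 9·0.22 + 16·0.1
 = 0.52 + 0.18 + 0 + 0.12 + 0.48 + 1.98 + 1.6
 = 4.88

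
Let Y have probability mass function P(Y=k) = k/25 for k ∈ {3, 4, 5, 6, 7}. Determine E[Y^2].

31

E[Y^2] = Σ y^2·P(Y=y)
 = 9·3/25 + 16·4/25 + 25·1/5 + 36·6/25 + 49·7/25
 = 27/25 + 64/25 + 5 + 216/25 + 343/25
 = 31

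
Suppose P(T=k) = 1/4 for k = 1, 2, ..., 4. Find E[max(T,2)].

E[max(T,2)] = Σ max(t,2)·P(T=t)
 = 2·1/4 + 2·1/4 + 3·1/4 + 4·1/4
 = 1/2 + 1/2 + 3/4 + 1
 = 11/4

2.75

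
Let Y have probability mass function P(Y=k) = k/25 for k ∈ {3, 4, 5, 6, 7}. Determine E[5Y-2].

E[5Y-2] = Σ (5y-2)·P(Y=y)
 = 13·3/25 + 18·4/25 + 23·1/5 + 28·6/25 + 33·7/25
 = 39/25 + 72/25 + 23/5 + 168/25 + 231/25
 = 25

25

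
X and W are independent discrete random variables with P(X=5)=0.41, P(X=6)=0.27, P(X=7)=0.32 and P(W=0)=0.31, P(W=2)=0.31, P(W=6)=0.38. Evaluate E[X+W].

8.81

E[X+W] = Σ_x Σ_w (x+w) · P(X=x)P(W=w)
 = 5·0.1271 + 7·0.1271 + 11·0.1558 + 6·0.0837 + 8·0.0837 + 12·0.1026 + 7·0.0992 + 9·0.0992 + 13·0.1216
 = 0.6355 + 0.8897 + 1.7138 + 0.5022 + 0.6696 + 1.2312 + 0.6944 + 0.8928 + 1.5808
 = 8.81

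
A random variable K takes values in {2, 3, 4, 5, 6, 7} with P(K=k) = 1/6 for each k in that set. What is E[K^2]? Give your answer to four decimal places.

23.1667

E[K^2] = Σ k^2·P(K=k)
 = 4·1/6 + 9·1/6 + 16·1/6 + 25·1/6 + 36·1/6 + 49·1/6
 = 2/3 + 3/2 + 8/3 + 25/6 + 6 + 49/6
 = 139/6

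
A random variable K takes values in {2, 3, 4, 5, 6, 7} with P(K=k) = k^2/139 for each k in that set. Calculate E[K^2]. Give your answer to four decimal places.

E[K^2] = Σ k^2·P(K=k)
 = 4·4/139 + 9·9/139 + 16·16/139 + 25·25/139 + 36·36/139 + 49·49/139
 = 16/139 + 81/139 + 256/139 + 625/139 + 1296/139 + 2401/139
 = 4675/139

33.6331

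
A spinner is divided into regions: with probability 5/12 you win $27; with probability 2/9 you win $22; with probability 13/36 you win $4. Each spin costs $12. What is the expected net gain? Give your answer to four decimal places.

5.5833

E[payout] = 27·5/12 + 22·2/9 + 4·13/36
 = 45/4 + 44/9 + 13/9
 = 211/12
Net = 211/12 - 12 = 67/12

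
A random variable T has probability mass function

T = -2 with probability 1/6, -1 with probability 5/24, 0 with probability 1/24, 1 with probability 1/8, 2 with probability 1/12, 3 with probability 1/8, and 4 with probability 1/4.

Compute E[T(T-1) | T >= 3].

10

P(T >= 3) = 1/8 + 1/4 = 3/8.
E[T(T-1) | T >= 3] = [6·1/8 + 12·1/4] / (3/8)
 = 15/4 / (3/8)
 = 10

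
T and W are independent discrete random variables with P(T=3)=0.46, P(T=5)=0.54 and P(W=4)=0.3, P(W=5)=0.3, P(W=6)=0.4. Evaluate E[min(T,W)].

3.918

E[min(T,W)] = Σ_t Σ_w min(t,w) · P(T=t)P(W=w)
 = 3·0.138 + 3·0.138 + 3·0.184 + 4·0.162 + 5·0.162 + 5·0.216
 = 0.414 + 0.414 + 0.552 + 0.648 + 0.81 + 1.08
 = 3.918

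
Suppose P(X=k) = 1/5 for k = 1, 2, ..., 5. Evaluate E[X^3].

E[X^3] = Σ x^3·P(X=x)
 = 1·1/5 + 8·1/5 + 27·1/5 + 64·1/5 + 125·1/5
 = 1/5 + 8/5 + 27/5 + 64/5 + 25
 = 45

45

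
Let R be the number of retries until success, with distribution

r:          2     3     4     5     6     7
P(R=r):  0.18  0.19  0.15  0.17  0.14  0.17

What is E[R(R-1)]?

E[R(R-1)] = Σ r(r-1)·P(R=r)
 = 2·0.18 + 6·0.19 + 12·0.15 + 20·0.17 + 30·0.14 + 42·0.17
 = 0.36 + 1.14 + 1.8 + 3.4 + 4.2 + 7.14
 = 18.04

18.04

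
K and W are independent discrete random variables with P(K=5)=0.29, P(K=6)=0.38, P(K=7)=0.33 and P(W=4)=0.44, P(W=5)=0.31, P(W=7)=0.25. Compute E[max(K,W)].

E[max(K,W)] = Σ_k Σ_w max(k,w) · P(K=k)P(W=w)
 = 5·0.1276 + 5·0.0899 + 7·0.0725 + 6·0.1672 + 6·0.1178 + 7·0.095 + 7·0.1452 + 7·0.1023 + 7·0.0825
 = 0.638 + 0.4495 + 0.5075 + 1.0032 + 0.7068 + 0.665 + 1.0164 + 0.7161 + 0.5775
 = 6.28

6.28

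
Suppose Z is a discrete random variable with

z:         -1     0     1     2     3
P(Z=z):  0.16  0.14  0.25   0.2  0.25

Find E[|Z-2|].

1.26

E[|Z-2|] = Σ |z-2|·P(Z=z)
 = 3·0.16 + 2·0.14 + 1·0.25 + 0·0.2 + 1·0.25
 = 0.48 + 0.28 + 0.25 + 0 + 0.25
 = 1.26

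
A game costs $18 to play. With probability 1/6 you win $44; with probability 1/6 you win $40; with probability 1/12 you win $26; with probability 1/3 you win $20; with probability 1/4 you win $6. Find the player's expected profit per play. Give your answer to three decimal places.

6.333

E[payout] = 44·1/6 + 40·1/6 + 26·1/12 + 20·1/3 + 6·1/4
 = 22/3 + 20/3 + 13/6 + 20/3 + 3/2
 = 73/3
Net = 73/3 - 18 = 19/3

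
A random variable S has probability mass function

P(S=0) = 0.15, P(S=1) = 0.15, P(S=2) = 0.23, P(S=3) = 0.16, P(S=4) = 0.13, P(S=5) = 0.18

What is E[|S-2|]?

E[|S-2|] = Σ |s-2|·P(S=s)
 = 2·0.15 + 1·0.15 + 0·0.23 + 1·0.16 + 2·0.13 + 3·0.18
 = 0.3 + 0.15 + 0 + 0.16 + 0.26 + 0.54
 = 1.41

1.41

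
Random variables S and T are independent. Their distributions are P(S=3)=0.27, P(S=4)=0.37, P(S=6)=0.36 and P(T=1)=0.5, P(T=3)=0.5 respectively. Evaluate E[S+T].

6.45

E[S+T] = Σ_s Σ_t (s+t) · P(S=s)P(T=t)
 = 4·0.135 + 6·0.135 + 5·0.185 + 7·0.185 + 7·0.18 + 9·0.18
 = 0.54 + 0.81 + 0.925 + 1.295 + 1.26 + 1.62
 = 6.45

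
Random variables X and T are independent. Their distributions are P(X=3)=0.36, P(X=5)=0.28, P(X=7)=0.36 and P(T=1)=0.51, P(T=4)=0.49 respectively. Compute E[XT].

E[XT] = Σ_x Σ_t xt · P(X=x)P(T=t)
 = 3·0.1836 + 12·0.1764 + 5·0.1428 + 20·0.1372 + 7·0.1836 + 28·0.1764
 = 0.5508 + 2.1168 + 0.714 + 2.744 + 1.2852 + 4.9392
 = 12.35

12.35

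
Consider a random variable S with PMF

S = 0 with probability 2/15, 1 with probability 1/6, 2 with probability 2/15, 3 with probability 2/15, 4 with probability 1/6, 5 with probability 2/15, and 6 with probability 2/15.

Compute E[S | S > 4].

P(S > 4) = 2/15 + 2/15 = 4/15.
E[S | S > 4] = [5·2/15 + 6·2/15] / (4/15)
 = 22/15 / (4/15)
 = 11/2

5.5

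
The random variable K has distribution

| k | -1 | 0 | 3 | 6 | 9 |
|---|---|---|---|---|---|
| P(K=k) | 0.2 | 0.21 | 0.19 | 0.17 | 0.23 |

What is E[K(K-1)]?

E[K(K-1)] = Σ k(k-1)·P(K=k)
 = 2·0.2 + 0·0.21 + 6·0.19 + 30·0.17 + 72·0.23
 = 0.4 + 0 + 1.14 + 5.1 + 16.56
 = 23.2

23.2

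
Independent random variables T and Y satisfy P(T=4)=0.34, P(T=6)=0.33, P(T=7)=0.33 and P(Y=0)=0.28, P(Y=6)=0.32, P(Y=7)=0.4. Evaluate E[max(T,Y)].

E[max(T,Y)] = Σ_t Σ_y max(t,y) · P(T=t)P(Y=y)
 = 4·0.0952 + 6·0.1088 + 7·0.136 + 6·0.0924 + 6·0.1056 + 7·0.132 + 7·0.0924 + 7·0.1056 + 7·0.132
 = 0.3808 + 0.6528 + 0.952 + 0.5544 + 0.6336 + 0.924 + 0.6468 + 0.7392 + 0.924
 = 6.4076

6.4076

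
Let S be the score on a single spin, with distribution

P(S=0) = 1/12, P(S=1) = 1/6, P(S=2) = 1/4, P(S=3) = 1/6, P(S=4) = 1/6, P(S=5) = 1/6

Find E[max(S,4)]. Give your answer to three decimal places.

4.167

E[max(S,4)] = Σ max(s,4)·P(S=s)
 = 4·1/12 + 4·1/6 + 4·1/4 + 4·1/6 + 4·1/6 + 5·1/6
 = 1/3 + 2/3 + 1 + 2/3 + 2/3 + 5/6
 = 25/6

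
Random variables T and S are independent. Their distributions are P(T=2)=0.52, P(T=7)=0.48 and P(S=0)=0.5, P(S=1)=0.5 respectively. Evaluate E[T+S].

4.9

E[T+S] = Σ_t Σ_s (t+s) · P(T=t)P(S=s)
 = 2·0.26 + 3·0.26 + 7·0.24 + 8·0.24
 = 0.52 + 0.78 + 1.68 + 1.92
 = 4.9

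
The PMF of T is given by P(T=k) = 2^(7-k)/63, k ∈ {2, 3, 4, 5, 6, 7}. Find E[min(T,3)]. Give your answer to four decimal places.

E[min(T,3)] = Σ min(t,3)·P(T=t)
 = 2·32/63 + 3·16/63 + 3·8/63 + 3·4/63 + 3·2/63 + 3·1/63
 = 64/63 + 16/21 + 8/21 + 4/21 + 2/21 + 1/21
 = 157/63

2.4921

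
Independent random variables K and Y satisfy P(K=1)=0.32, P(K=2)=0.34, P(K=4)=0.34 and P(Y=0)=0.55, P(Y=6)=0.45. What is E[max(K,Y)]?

E[max(K,Y)] = Σ_k Σ_y max(k,y) · P(K=k)P(Y=y)
 = 1·0.176 + 6·0.144 + 2·0.187 + 6·0.153 + 4·0.187 + 6·0.153
 = 0.176 + 0.864 + 0.374 + 0.918 + 0.748 + 0.918
 = 3.998

3.998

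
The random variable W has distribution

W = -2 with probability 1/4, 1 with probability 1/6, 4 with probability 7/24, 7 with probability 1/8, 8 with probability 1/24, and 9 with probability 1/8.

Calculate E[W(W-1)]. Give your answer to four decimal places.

21.5833

E[W(W-1)] = Σ w(w-1)·P(W=w)
 = 6·1/4 + 0·1/6 + 12·7/24 + 42·1/8 + 56·1/24 + 72·1/8
 = 3/2 + 0 + 7/2 + 21/4 + 7/3 + 9
 = 259/12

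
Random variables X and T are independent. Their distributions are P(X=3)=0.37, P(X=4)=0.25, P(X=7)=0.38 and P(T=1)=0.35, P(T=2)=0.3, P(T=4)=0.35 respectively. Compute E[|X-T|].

E[|X-T|] = Σ_x Σ_t |x-t| · P(X=x)P(T=t)
 = 2·0.1295 + 1·0.111 + 1·0.1295 + 3·0.0875 + 2·0.075 + 0·0.0875 + 6·0.133 + 5·0.114 + 3·0.133
 = 0.259 + 0.111 + 0.1295 + 0.2625 + 0.15 + 0 + 0.798 + 0.57 + 0.399
 = 2.679

2.679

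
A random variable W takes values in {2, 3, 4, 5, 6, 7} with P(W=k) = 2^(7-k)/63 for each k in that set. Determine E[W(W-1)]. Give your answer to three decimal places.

E[W(W-1)] = Σ w(w-1)·P(W=w)
 = 2·32/63 + 6·16/63 + 12·8/63 + 20·4/63 + 30·2/63 + 42·1/63
 = 64/63 + 32/21 + 32/21 + 80/63 + 20/21 + 2/3
 = 146/21

6.952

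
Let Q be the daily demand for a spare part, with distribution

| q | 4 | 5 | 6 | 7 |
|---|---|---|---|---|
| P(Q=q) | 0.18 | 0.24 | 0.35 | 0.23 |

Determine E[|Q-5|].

0.99

E[|Q-5|] = Σ |q-5|·P(Q=q)
 = 1·0.18 + 0·0.24 + 1·0.35 + 2·0.23
 = 0.18 + 0 + 0.35 + 0.46
 = 0.99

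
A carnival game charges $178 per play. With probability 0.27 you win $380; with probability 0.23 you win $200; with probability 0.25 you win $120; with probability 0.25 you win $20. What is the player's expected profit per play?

5.6

E[payout] = 380·0.27 + 200·0.23 + 120·0.25 + 20·0.25
 = 102.6 + 46 + 30 + 5
 = 183.6
Net = 183.6 - 178 = 5.6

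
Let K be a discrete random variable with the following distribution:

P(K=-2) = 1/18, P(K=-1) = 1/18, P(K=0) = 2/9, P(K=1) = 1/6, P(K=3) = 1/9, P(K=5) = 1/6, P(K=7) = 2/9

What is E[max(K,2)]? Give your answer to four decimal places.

3.7222

E[max(K,2)] = Σ max(k,2)·P(K=k)
 = 2·1/18 + 2·1/18 + 2·2/9 + 2·1/6 + 3·1/9 + 5·1/6 + 7·2/9
 = 1/9 + 1/9 + 4/9 + 1/3 + 1/3 + 5/6 + 14/9
 = 67/18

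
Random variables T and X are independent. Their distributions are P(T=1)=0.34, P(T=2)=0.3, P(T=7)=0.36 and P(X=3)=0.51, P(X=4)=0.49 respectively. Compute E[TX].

12.0754

E[TX] = Σ_t Σ_x tx · P(T=t)P(X=x)
 = 3·0.1734 + 4·0.1666 + 6·0.153 + 8·0.147 + 21·0.1836 + 28·0.1764
 = 0.5202 + 0.6664 + 0.918 + 1.176 + 3.8556 + 4.9392
 = 12.0754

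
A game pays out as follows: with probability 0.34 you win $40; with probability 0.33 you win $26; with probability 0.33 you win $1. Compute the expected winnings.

22.51

E[payout] = 40·0.34 + 26·0.33 + 1·0.33
 = 13.6 + 8.58 + 0.33
 = 22.51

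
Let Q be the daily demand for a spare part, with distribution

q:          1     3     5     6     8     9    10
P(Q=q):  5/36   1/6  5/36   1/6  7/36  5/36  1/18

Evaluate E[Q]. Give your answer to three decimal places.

5.694

E[Q] = Σ q·P(Q=q)
 = 1·5/36 + 3·1/6 + 5·5/36 + 6·1/6 + 8·7/36 + 9·5/36 + 10·1/18
 = 5/36 + 1/2 + 25/36 + 1 + 14/9 + 5/4 + 5/9
 = 205/36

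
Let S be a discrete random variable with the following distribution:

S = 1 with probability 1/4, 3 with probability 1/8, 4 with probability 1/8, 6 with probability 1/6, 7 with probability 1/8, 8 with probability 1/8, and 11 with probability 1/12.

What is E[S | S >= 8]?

9.2

P(S >= 8) = 1/8 + 1/12 = 5/24.
E[S | S >= 8] = [8·1/8 + 11·1/12] / (5/24)
 = 23/12 / (5/24)
 = 46/5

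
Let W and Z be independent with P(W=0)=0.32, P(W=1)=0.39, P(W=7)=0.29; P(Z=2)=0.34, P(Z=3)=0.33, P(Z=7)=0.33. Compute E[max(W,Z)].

E[max(W,Z)] = Σ_w Σ_z max(w,z) · P(W=w)P(Z=z)
 = 2·0.1088 + 3·0.1056 + 7·0.1056 + 2·0.1326 + 3·0.1287 + 7·0.1287 + 7·0.0986 + 7·0.0957 + 7·0.0957
 = 0.2176 + 0.3168 + 0.7392 + 0.2652 + 0.3861 + 0.9009 + 0.6902 + 0.6699 + 0.6699
 = 4.8558

4.8558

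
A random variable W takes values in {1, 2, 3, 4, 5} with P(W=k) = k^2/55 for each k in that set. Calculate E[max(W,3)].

4.2

E[max(W,3)] = Σ max(w,3)·P(W=w)
 = 3·1/55 + 3·4/55 + 3·9/55 + 4·16/55 + 5·5/11
 = 3/55 + 12/55 + 27/55 + 64/55 + 25/11
 = 21/5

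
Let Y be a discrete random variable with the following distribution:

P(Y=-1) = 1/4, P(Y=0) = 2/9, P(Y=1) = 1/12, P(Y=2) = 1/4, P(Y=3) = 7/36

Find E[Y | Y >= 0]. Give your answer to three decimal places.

P(Y >= 0) = 2/9 + 1/12 + 1/4 + 7/36 = 3/4.
E[Y | Y >= 0] = [0·2/9 + 1·1/12 + 2·1/4 + 3·7/36] / (3/4)
 = 7/6 / (3/4)
 = 14/9

1.556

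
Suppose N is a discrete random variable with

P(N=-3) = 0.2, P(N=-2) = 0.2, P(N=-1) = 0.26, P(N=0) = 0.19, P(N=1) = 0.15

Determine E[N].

-1.11

E[N] = Σ n·P(N=n)
 = (-3)·0.2 + (-2)·0.2 + (-1)·0.26 + 0·0.19 + 1·0.15
 = (-0.6) + (-0.4) + (-0.26) + 0 + 0.15
 = -1.11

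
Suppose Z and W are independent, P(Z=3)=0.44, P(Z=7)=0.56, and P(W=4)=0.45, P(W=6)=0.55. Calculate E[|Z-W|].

1.988

E[|Z-W|] = Σ_z Σ_w |z-w| · P(Z=z)P(W=w)
 = 1·0.198 + 3·0.242 + 3·0.252 + 1·0.308
 = 0.198 + 0.726 + 0.756 + 0.308
 = 1.988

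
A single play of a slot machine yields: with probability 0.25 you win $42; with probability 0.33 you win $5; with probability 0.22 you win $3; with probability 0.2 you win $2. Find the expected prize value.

13.21

E[payout] = 42·0.25 + 5·0.33 + 3·0.22 + 2·0.2
 = 10.5 + 1.65 + 0.66 + 0.4
 = 13.21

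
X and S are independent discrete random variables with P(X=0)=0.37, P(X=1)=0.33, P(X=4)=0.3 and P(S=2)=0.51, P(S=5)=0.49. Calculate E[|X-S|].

2.552

E[|X-S|] = Σ_x Σ_s |x-s| · P(X=x)P(S=s)
 = 2·0.1887 + 5·0.1813 + 1·0.1683 + 4·0.1617 + 2·0.153 + 1·0.147
 = 0.3774 + 0.9065 + 0.1683 + 0.6468 + 0.306 + 0.147
 = 2.552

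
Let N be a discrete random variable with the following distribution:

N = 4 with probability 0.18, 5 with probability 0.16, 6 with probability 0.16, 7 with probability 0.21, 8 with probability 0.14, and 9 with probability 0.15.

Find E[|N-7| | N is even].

P(N is even) = 0.18 + 0.16 + 0.14 = 0.48.
E[|N-7| | N is even] = [3·0.18 + 1·0.16 + 1·0.14] / 0.48
 = 0.84 / 0.48
 = 7/4

1.75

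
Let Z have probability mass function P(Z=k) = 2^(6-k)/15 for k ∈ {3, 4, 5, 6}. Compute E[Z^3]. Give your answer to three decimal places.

62.533

E[Z^3] = Σ z^3·P(Z=z)
 = 27·8/15 + 64·4/15 + 125·2/15 + 216·1/15
 = 72/5 + 256/15 + 50/3 + 72/5
 = 938/15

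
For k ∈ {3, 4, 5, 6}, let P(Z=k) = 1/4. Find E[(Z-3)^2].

3.5

E[(Z-3)^2] = Σ (z-3)^2·P(Z=z)
 = 0·1/4 + 1·1/4 + 4·1/4 + 9·1/4
 = 0 + 1/4 + 1 + 9/4
 = 7/2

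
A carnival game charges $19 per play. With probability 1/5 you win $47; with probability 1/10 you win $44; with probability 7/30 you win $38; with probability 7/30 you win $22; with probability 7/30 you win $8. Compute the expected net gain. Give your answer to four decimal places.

E[payout] = 47·1/5 + 44·1/10 + 38·7/30 + 22·7/30 + 8·7/30
 = 47/5 + 22/5 + 133/15 + 77/15 + 28/15
 = 89/3
Net = 89/3 - 19 = 32/3

10.6667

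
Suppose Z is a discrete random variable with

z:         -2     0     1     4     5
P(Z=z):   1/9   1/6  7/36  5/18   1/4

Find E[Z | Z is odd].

3.25

P(Z is odd) = 7/36 + 1/4 = 4/9.
E[Z | Z is odd] = [1·7/36 + 5·1/4] / (4/9)
 = 13/9 / (4/9)
 = 13/4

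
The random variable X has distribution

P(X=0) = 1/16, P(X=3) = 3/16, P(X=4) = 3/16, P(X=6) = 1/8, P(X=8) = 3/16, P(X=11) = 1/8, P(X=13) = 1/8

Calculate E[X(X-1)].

50.875

E[X(X-1)] = Σ x(x-1)·P(X=x)
 = 0·1/16 + 6·3/16 + 12·3/16 + 30·1/8 + 56·3/16 + 110·1/8 + 156·1/8
 = 0 + 9/8 + 9/4 + 15/4 + 21/2 + 55/4 + 39/2
 = 407/8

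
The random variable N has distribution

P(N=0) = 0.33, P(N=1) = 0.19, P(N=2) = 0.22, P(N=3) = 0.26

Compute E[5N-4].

E[5N-4] = Σ (5n-4)·P(N=n)
 = (-4)·0.33 + 1·0.19 + 6·0.22 + 11·0.26
 = (-1.32) + 0.19 + 1.32 + 2.86
 = 3.05

3.05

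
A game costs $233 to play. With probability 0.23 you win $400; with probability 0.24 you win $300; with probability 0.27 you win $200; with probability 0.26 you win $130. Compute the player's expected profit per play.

18.8

E[payout] = 400·0.23 + 300·0.24 + 200·0.27 + 130·0.26
 = 92 + 72 + 54 + 33.8
 = 251.8
Net = 251.8 - 233 = 18.8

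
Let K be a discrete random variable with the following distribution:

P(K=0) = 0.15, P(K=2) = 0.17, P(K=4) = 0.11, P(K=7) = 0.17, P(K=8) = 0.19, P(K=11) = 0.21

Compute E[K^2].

E[K^2] = Σ k^2·P(K=k)
 = 0·0.15 + 4·0.17 + 16·0.11 + 49·0.17 + 64·0.19 + 121·0.21
 = 0 + 0.68 + 1.76 + 8.33 + 12.16 + 25.41
 = 48.34

48.34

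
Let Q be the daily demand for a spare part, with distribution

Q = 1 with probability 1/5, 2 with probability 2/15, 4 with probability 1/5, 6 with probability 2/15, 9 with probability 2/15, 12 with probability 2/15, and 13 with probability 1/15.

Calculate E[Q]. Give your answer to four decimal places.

5.7333

E[Q] = Σ q·P(Q=q)
 = 1·1/5 + 2·2/15 + 4·1/5 + 6·2/15 + 9·2/15 + 12·2/15 + 13·1/15
 = 1/5 + 4/15 + 4/5 + 4/5 + 6/5 + 8/5 + 13/15
 = 86/15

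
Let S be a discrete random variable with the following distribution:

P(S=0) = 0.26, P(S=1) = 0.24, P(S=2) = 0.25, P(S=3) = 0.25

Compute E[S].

E[S] = Σ s·P(S=s)
 = 0·0.26 + 1·0.24 + 2·0.25 + 3·0.25
 = 0 + 0.24 + 0.5 + 0.75
 = 1.49

1.49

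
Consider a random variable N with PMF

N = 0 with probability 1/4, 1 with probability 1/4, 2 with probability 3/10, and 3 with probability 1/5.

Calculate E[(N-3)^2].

3.55

E[(N-3)^2] = Σ (n-3)^2·P(N=n)
 = 9·1/4 + 4·1/4 + 1·3/10 + 0·1/5
 = 9/4 + 1 + 3/10 + 0
 = 71/20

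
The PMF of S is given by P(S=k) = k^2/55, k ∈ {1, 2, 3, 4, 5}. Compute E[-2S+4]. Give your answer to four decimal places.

-4.1818

E[-2S+4] = Σ (-2s+4)·P(S=s)
 = 2·1/55 + 0·4/55 + (-2)·9/55 + (-4)·16/55 + (-6)·5/11
 = 2/55 + 0 + (-18/55) + (-64/55) + (-30/11)
 = -46/11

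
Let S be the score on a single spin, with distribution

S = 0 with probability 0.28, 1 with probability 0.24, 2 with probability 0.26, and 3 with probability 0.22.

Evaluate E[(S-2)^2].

1.58

E[(S-2)^2] = Σ (s-2)^2·P(S=s)
 = 4·0.28 + 1·0.24 + 0·0.26 + 1·0.22
 = 1.12 + 0.24 + 0 + 0.22
 = 1.58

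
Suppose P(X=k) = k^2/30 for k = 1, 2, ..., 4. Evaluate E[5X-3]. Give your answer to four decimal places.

13.6667

E[5X-3] = Σ (5x-3)·P(X=x)
 = 2·1/30 + 7·2/15 + 12·3/10 + 17·8/15
 = 1/15 + 14/15 + 18/5 + 136/15
 = 41/3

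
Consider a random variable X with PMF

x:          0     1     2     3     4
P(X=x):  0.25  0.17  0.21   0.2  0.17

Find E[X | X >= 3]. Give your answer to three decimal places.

P(X >= 3) = 0.2 + 0.17 = 0.37.
E[X | X >= 3] = [3·0.2 + 4·0.17] / 0.37
 = 1.28 / 0.37
 = 128/37

3.459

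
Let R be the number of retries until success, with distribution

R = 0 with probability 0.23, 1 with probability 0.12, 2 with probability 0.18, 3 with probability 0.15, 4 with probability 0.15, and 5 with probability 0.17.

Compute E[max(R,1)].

E[max(R,1)] = Σ max(r,1)·P(R=r)
 = 1·0.23 + 1·0.12 + 2·0.18 + 3·0.15 + 4·0.15 + 5·0.17
 = 0.23 + 0.12 + 0.36 + 0.45 + 0.6 + 0.85
 = 2.61

2.61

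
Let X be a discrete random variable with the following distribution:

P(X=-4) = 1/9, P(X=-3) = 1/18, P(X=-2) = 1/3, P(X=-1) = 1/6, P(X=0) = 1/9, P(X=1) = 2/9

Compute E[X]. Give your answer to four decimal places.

-1.2222

E[X] = Σ x·P(X=x)
 = (-4)·1/9 + (-3)·1/18 + (-2)·1/3 + (-1)·1/6 + 0·1/9 + 1·2/9
 = (-4/9) + (-1/6) + (-2/3) + (-1/6) + 0 + 2/9
 = -11/9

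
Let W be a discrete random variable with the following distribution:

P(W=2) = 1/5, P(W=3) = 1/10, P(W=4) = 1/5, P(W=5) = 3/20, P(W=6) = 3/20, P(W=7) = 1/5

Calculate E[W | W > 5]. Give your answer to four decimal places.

P(W > 5) = 3/20 + 1/5 = 7/20.
E[W | W > 5] = [6·3/20 + 7·1/5] / (7/20)
 = 23/10 / (7/20)
 = 46/7

6.5714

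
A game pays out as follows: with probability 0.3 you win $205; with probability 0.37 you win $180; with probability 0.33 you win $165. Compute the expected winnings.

E[payout] = 205·0.3 + 180·0.37 + 165·0.33
 = 61.5 + 66.6 + 54.45
 = 182.55

182.55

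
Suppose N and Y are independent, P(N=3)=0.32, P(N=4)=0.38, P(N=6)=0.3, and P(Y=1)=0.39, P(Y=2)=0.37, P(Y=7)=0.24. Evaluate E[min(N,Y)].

E[min(N,Y)] = Σ_n Σ_y min(n,y) · P(N=n)P(Y=y)
 = 1·0.1248 + 2·0.1184 + 3·0.0768 + 1·0.1482 + 2·0.1406 + 4·0.0912 + 1·0.117 + 2·0.111 + 6·0.072
 = 0.1248 + 0.2368 + 0.2304 + 0.1482 + 0.2812 + 0.3648 + 0.117 + 0.222 + 0.432
 = 2.1572

2.1572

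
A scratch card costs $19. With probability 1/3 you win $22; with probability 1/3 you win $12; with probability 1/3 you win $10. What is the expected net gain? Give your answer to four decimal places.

E[payout] = 22·1/3 + 12·1/3 + 10·1/3
 = 22/3 + 4 + 10/3
 = 44/3
Net = 44/3 - 19 = -13/3

-4.3333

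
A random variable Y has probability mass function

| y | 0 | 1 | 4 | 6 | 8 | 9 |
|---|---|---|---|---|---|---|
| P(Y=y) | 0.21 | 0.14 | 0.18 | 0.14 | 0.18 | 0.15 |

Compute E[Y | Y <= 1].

0.4

P(Y <= 1) = 0.21 + 0.14 = 0.35.
E[Y | Y <= 1] = [0·0.21 + 1·0.14] / 0.35
 = 0.14 / 0.35
 = 2/5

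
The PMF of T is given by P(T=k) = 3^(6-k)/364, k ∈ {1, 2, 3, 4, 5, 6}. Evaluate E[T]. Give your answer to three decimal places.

1.492

E[T] = Σ t·P(T=t)
 = 1·243/364 + 2·81/364 + 3·27/364 + 4·9/364 + 5·3/364 + 6·1/364
 = 243/364 + 81/182 + 81/364 + 9/91 + 15/364 + 3/182
 = 543/364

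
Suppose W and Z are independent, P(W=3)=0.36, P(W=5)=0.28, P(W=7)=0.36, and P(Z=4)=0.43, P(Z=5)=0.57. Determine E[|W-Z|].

1.5604

E[|W-Z|] = Σ_w Σ_z |w-z| · P(W=w)P(Z=z)
 = 1·0.1548 + 2·0.2052 + 1·0.1204 + 0·0.1596 + 3·0.1548 + 2·0.2052
 = 0.1548 + 0.4104 + 0.1204 + 0 + 0.4644 + 0.4104
 = 1.5604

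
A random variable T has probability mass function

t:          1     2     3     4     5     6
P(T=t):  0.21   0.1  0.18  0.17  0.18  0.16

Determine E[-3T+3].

E[-3T+3] = Σ (-3t+3)·P(T=t)
 = 0·0.21 + (-3)·0.1 + (-6)·0.18 + (-9)·0.17 + (-12)·0.18 + (-15)·0.16
 = 0 + (-0.3) + (-1.08) + (-1.53) + (-2.16) + (-2.4)
 = -7.47

-7.47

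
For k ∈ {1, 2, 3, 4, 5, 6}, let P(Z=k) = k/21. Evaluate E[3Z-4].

E[3Z-4] = Σ (3z-4)·P(Z=z)
 = (-1)·1/21 + 2·2/21 + 5·1/7 + 8·4/21 + 11·5/21 + 14·2/7
 = (-1/21) + 4/21 + 5/7 + 32/21 + 55/21 + 4
 = 9

9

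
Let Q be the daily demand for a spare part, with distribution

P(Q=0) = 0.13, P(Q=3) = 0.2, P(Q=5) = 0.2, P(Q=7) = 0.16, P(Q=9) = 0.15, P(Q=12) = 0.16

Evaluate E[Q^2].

E[Q^2] = Σ q^2·P(Q=q)
 = 0·0.13 + 9·0.2 + 25·0.2 + 49·0.16 + 81·0.15 + 144·0.16
 = 0 + 1.8 + 5 + 7.84 + 12.15 + 23.04
 = 49.83

49.83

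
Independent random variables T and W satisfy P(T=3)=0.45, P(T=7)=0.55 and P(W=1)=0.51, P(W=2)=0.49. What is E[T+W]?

E[T+W] = Σ_t Σ_w (t+w) · P(T=t)P(W=w)
 = 4·0.2295 + 5·0.2205 + 8·0.2805 + 9·0.2695
 = 0.918 + 1.1025 + 2.244 + 2.4255
 = 6.69

6.69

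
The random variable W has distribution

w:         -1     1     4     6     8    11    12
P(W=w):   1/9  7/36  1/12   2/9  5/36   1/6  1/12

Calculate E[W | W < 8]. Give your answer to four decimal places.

P(W < 8) = 1/9 + 7/36 + 1/12 + 2/9 = 11/18.
E[W | W < 8] = [(-1)·1/9 + 1·7/36 + 4·1/12 + 6·2/9] / (11/18)
 = 7/4 / (11/18)
 = 63/22

2.8636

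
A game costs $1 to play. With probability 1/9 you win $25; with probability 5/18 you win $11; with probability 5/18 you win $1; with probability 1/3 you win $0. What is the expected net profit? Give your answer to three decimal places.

E[payout] = 25·1/9 + 11·5/18 + 1·5/18 + 0·1/3
 = 25/9 + 55/18 + 5/18 + 0
 = 55/9
Net = 55/9 - 1 = 46/9

5.111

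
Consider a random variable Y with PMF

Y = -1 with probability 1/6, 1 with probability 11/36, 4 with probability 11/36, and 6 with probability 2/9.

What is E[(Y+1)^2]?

E[(Y+1)^2] = Σ (y+1)^2·P(Y=y)
 = 0·1/6 + 4·11/36 + 25·11/36 + 49·2/9
 = 0 + 11/9 + 275/36 + 98/9
 = 79/4

19.75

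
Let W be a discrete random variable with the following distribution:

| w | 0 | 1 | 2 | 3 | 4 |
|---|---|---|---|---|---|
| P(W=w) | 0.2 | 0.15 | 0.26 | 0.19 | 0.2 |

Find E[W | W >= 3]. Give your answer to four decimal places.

3.5128

P(W >= 3) = 0.19 + 0.2 = 0.39.
E[W | W >= 3] = [3·0.19 + 4·0.2] / 0.39
 = 1.37 / 0.39
 = 137/39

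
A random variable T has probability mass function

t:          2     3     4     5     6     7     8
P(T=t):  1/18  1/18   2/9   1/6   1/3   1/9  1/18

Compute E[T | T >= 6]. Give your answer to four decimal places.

6.4444

P(T >= 6) = 1/3 + 1/9 + 1/18 = 1/2.
E[T | T >= 6] = [6·1/3 + 7·1/9 + 8·1/18] / (1/2)
 = 29/9 / (1/2)
 = 58/9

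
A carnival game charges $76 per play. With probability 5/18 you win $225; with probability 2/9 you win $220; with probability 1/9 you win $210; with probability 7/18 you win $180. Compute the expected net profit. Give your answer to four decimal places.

E[payout] = 225·5/18 + 220·2/9 + 210·1/9 + 180·7/18
 = 125/2 + 440/9 + 70/3 + 70
 = 3685/18
Net = 3685/18 - 76 = 2317/18

128.7222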